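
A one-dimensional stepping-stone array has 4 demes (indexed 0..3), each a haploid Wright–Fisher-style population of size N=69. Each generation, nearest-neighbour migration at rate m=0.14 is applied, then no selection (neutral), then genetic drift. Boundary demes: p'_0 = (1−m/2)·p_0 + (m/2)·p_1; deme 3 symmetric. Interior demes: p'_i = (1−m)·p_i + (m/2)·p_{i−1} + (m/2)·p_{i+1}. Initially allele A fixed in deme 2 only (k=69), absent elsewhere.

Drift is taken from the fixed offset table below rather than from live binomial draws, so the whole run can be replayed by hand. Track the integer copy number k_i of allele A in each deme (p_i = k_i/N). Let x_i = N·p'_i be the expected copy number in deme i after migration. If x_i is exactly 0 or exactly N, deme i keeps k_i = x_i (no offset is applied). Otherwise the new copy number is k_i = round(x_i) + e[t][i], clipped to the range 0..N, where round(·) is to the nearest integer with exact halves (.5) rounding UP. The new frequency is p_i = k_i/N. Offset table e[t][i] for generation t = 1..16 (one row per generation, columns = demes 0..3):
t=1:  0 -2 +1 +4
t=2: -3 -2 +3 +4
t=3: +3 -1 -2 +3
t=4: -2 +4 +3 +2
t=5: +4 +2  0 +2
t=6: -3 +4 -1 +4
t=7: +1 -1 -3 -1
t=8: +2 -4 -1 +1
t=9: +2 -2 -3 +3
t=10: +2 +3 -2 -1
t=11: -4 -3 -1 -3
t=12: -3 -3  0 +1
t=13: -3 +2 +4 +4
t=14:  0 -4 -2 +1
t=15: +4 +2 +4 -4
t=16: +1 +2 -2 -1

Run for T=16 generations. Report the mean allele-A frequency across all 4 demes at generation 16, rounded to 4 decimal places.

t=0: k=[0 0 69 0]
t=1: x=[0.0000 4.8300 59.3400 4.8300] k=[0 3 60 9]
t=2: x=[0.2100 6.7800 52.4400 12.5700] k=[0 5 55 17]
t=3: x=[0.3500 8.1500 48.8400 19.6600] k=[3 7 47 23]
t=4: x=[3.2800 9.5200 42.5200 24.6800] k=[1 14 46 27]
t=5: x=[1.9100 15.3300 42.4300 28.3300] k=[6 17 42 30]
t=6: x=[6.7700 17.9800 39.4100 30.8400] k=[4 22 38 35]
t=7: x=[5.2600 21.8600 36.6700 35.2100] k=[6 21 34 34]
t=8: x=[7.0500 20.8600 33.0900 34.0000] k=[9 17 32 35]
t=9: x=[9.5600 17.4900 31.1600 34.7900] k=[12 15 28 38]
t=10: x=[12.2100 15.7000 27.7900 37.3000] k=[14 19 26 36]
t=11: x=[14.3500 19.1400 26.2100 35.3000] k=[10 16 25 32]
t=12: x=[10.4200 16.2100 24.8600 31.5100] k=[7 13 25 33]
t=13: x=[7.4200 13.4200 24.7200 32.4400] k=[4 15 29 36]
t=14: x=[4.7700 15.2100 28.5100 35.5100] k=[5 11 27 37]
t=15: x=[5.4200 11.7000 26.5800 36.3000] k=[9 14 31 32]
t=16: x=[9.3500 14.8400 29.8800 31.9300] k=[10 17 28 31]

0.3116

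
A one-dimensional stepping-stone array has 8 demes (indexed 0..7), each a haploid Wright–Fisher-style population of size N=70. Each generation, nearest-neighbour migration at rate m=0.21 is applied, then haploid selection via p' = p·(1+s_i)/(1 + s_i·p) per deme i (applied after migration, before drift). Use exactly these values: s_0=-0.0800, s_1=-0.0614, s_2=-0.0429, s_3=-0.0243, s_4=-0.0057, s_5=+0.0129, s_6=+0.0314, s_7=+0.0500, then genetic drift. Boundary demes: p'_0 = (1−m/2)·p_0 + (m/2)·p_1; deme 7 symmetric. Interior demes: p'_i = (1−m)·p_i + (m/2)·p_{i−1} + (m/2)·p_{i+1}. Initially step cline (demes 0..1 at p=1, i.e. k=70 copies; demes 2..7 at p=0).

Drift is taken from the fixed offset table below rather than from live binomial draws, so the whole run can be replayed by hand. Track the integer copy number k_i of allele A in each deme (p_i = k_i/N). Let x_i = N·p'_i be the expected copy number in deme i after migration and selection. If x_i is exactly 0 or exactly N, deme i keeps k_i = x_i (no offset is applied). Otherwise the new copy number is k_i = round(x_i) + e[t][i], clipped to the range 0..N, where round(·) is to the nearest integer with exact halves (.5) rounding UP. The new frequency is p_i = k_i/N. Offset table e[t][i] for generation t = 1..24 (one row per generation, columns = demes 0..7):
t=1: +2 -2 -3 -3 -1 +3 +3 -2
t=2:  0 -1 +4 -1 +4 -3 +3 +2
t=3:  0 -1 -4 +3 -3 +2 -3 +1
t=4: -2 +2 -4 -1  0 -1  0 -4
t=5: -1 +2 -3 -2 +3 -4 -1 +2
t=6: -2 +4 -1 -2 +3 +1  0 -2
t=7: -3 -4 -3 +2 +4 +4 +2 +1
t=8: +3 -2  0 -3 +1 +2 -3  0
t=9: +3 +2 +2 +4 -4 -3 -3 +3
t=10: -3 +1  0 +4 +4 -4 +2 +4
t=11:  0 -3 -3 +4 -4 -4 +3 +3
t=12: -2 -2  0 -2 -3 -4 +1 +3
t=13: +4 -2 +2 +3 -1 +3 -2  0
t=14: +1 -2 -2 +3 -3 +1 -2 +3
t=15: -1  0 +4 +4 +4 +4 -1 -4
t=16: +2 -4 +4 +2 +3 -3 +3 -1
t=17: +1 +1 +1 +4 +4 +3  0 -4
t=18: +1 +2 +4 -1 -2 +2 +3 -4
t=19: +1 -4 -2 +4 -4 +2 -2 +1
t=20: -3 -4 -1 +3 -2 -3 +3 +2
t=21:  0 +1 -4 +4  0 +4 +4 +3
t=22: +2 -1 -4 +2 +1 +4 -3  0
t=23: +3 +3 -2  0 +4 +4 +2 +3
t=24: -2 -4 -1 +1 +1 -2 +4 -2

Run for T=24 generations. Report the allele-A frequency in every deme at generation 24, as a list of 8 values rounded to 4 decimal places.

t=0: k=[70 70 0 0 0 0 0 0]
t=1: x=[70.0000 62.2226 7.0665 0.0000 0.0000 0.0000 0.0000 0.0000] k=[70 60 4 0 0 0 0 0]
t=2: x=[68.8602 54.4159 9.1070 0.4099 0.0000 0.0000 0.0000 0.0000] k=[69 53 13 0 0 0 0 0]
t=3: x=[67.0966 49.5756 15.3042 1.3325 0.0000 0.0000 0.0000 0.0000] k=[67 49 11 4 0 0 0 0]
t=4: x=[64.7169 45.9089 13.7637 4.2165 0.4176 0.0000 0.0000 0.0000] k=[63 48 10 3 0 0 0 0]
t=5: x=[60.7776 44.5681 12.7903 3.3409 0.3132 0.0000 0.0000 0.0000] k=[60 47 10 1 3 0 0 0]
t=6: x=[57.8187 43.4439 12.4839 2.1042 2.4614 0.3190 0.0000 0.0000] k=[56 47 11 0 5 1 0 0]
t=7: x=[54.0515 43.1238 13.1503 1.6401 4.0332 1.3316 0.1083 0.0000] k=[51 39 10 4 8 5 2 0]
t=8: x=[48.5189 36.1087 11.9735 4.9359 7.2279 5.0598 2.1690 0.2205] k=[52 34 12 2 8 7 0 0]
t=9: x=[48.9017 32.4747 12.7951 3.5952 7.2279 6.4446 0.7578 0.0000] k=[52 34 15 8 3 3 0 0]
t=10: x=[48.9017 32.7887 15.7191 8.0334 3.5059 2.7183 0.3248 0.0000] k=[46 34 16 12 8 0 2 0]
t=11: x=[43.3788 32.2655 16.9015 11.7574 7.5414 1.0633 1.6285 0.2205] k=[43 29 14 16 4 0 5 3]
t=12: x=[40.1114 27.8261 15.2554 14.2488 4.8143 0.9570 4.3905 3.3628] k=[38 26 15 12 2 0 5 6]
t=13: x=[35.2823 25.0763 15.3091 11.0344 2.8245 0.7444 4.7141 6.1638] k=[39 23 17 14 2 4 3 6]
t=14: x=[35.8641 23.0598 16.7499 12.7958 3.4512 3.7300 3.5220 5.9451] k=[37 21 15 16 0 5 2 9]
t=15: x=[33.8612 21.1043 15.2066 13.9384 2.1928 4.2104 3.1415 8.6273] k=[33 21 19 18 6 8 2 5]
t=16: x=[30.2999 21.1043 18.5020 16.5323 7.4319 7.2428 3.0335 4.9028] k=[32 17 23 19 10 4 6 4]
t=17: x=[28.9993 18.3347 21.2948 18.1424 10.2648 4.8981 5.7408 4.4072] k=[30 19 22 22 14 8 6 0]
t=18: x=[27.4420 19.5644 21.0343 20.7986 14.1454 8.5154 5.7408 0.6612] k=[28 22 25 20 12 11 9 0]
t=19: x=[25.9935 21.9785 23.4711 19.3388 12.6756 11.0134 8.4930 0.9916] k=[27 18 21 23 9 13 6 2]
t=20: x=[24.7063 18.3881 20.2580 20.9570 10.8375 11.9717 6.4949 2.5366] k=[22 14 19 24 9 9 9 5]
t=21: x=[19.9496 14.6186 18.3991 21.5315 10.5238 9.1010 8.8155 5.6691] k=[20 16 14 26 11 13 13 9]
t=22: x=[18.4259 15.4342 14.9481 22.7853 12.7254 12.9245 12.9022 9.8249] k=[20 14 11 25 14 17 10 10]
t=23: x=[18.2238 13.6069 12.3332 22.0022 15.4012 16.1084 11.0190 10.4255] k=[21 17 10 22 19 20 13 13]
t=24: x=[19.3896 15.8931 11.5654 20.0710 19.3399 19.3389 14.0795 13.5244] k=[17 12 11 21 20 17 18 12]

[0.2429, 0.1714, 0.1571, 0.3000, 0.2857, 0.2429, 0.2571, 0.1714]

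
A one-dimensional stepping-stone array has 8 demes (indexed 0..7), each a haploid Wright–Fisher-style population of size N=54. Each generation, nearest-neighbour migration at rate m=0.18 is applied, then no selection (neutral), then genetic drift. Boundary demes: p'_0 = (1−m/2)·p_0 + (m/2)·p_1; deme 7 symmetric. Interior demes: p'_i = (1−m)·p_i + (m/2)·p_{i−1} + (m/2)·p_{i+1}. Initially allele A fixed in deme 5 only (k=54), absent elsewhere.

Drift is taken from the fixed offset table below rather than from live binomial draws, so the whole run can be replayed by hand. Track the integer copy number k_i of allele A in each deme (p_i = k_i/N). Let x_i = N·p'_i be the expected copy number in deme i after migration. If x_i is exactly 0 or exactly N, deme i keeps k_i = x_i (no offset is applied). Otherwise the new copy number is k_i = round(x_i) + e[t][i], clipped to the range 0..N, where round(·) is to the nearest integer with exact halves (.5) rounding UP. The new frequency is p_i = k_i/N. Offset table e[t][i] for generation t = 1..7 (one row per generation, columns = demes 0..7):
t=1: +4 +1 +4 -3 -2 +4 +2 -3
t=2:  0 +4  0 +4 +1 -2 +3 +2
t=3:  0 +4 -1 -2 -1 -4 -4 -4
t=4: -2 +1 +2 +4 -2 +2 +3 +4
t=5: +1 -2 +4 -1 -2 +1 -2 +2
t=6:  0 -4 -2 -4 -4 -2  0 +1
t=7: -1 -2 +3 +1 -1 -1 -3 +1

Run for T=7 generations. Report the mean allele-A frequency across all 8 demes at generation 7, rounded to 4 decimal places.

t=0: k=[0 0 0 0 0 54 0 0]
t=1: x=[0.0000 0.0000 0.0000 0.0000 4.8600 44.2800 4.8600 0.0000] k=[0 0 0 0 3 48 7 0]
t=2: x=[0.0000 0.0000 0.0000 0.2700 6.7800 40.2600 10.0600 0.6300] k=[0 0 0 4 8 38 13 3]
t=3: x=[0.0000 0.0000 0.3600 4.0000 10.3400 33.0500 14.3500 3.9000] k=[0 0 0 2 9 29 10 0]
t=4: x=[0.0000 0.0000 0.1800 2.4500 10.1700 25.4900 10.8100 0.9000] k=[0 0 2 6 8 27 14 5]
t=5: x=[0.0000 0.1800 2.1800 5.8200 9.5300 24.1200 14.3600 5.8100] k=[0 0 6 5 8 25 12 8]
t=6: x=[0.0000 0.5400 5.3700 5.3600 9.2600 22.3000 12.8100 8.3600] k=[0 0 3 1 5 20 13 9]
t=7: x=[0.0000 0.2700 2.5500 1.5400 5.9900 18.0200 13.2700 9.3600] k=[0 0 6 3 5 17 10 10]

0.1181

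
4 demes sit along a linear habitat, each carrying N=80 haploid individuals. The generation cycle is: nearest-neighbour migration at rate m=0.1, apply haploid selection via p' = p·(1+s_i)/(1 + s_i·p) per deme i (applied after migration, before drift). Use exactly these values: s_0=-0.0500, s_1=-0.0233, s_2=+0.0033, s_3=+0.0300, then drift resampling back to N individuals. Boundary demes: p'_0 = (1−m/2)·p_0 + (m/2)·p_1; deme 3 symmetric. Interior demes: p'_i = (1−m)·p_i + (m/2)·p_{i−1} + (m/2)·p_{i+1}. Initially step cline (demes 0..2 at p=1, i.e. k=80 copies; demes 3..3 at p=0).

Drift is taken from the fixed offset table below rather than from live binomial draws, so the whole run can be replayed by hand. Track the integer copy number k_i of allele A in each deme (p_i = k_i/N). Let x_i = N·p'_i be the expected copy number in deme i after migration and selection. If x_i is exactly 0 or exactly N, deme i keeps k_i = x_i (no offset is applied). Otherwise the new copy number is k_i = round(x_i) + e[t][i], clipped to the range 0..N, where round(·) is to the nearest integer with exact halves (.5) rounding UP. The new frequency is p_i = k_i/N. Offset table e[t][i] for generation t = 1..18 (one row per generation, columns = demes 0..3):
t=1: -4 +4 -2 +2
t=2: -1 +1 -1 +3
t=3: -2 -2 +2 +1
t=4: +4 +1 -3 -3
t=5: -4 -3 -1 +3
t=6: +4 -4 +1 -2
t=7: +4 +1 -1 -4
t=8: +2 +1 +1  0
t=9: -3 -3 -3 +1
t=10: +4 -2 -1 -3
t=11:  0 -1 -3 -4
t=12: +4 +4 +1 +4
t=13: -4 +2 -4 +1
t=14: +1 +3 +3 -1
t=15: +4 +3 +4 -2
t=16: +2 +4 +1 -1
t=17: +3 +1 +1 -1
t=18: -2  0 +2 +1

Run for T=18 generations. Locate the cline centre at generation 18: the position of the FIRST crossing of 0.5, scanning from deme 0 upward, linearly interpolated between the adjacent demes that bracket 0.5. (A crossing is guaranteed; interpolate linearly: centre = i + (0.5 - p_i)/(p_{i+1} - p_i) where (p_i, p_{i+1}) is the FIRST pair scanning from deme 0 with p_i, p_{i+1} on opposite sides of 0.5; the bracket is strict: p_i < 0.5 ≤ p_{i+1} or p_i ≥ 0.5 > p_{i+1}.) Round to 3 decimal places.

t=0: k=[80 80 80 0]
t=1: x=[80.0000 80.0000 76.0125 4.1138] k=[80 80 74 6]
t=2: x=[80.0000 79.6929 70.9265 9.6480] k=[80 80 70 13]
t=3: x=[80.0000 79.4881 67.6844 16.2290] k=[80 77 70 17]
t=4: x=[79.8421 76.7268 67.7343 20.0915] k=[80 78 65 17]
t=5: x=[79.8947 77.3912 63.2936 19.8377] k=[76 74 62 23]
t=6: x=[75.6958 73.3578 60.6983 25.4603] k=[80 69 62 23]
t=7: x=[79.4213 68.9779 60.4487 25.4603] k=[80 70 59 21]
t=8: x=[79.4739 69.7410 57.7030 23.3862] k=[80 71 59 23]
t=9: x=[79.5265 70.6572 57.8528 25.3086] k=[77 68 55 26]
t=10: x=[76.3766 67.5542 54.2576 27.9854] k=[80 66 53 25]
t=11: x=[79.2635 65.7764 52.3097 26.9254] k=[79 65 49 23]
t=12: x=[78.2125 64.6091 48.5629 24.8030] k=[80 69 50 29]
t=13: x=[79.4213 68.3676 49.9618 30.6066] k=[75 70 46 32]
t=14: x=[74.4927 68.8253 46.5641 33.2730] k=[75 72 50 32]
t=15: x=[74.5973 70.8609 50.2616 33.4740] k=[79 74 54 31]
t=16: x=[78.6853 73.1029 53.9080 32.7200] k=[80 77 55 32]
t=17: x=[79.8421 75.9605 55.0067 33.7253] k=[80 77 56 33]
t=18: x=[79.8421 76.0116 55.9554 34.7297] k=[78 76 58 36]

2.818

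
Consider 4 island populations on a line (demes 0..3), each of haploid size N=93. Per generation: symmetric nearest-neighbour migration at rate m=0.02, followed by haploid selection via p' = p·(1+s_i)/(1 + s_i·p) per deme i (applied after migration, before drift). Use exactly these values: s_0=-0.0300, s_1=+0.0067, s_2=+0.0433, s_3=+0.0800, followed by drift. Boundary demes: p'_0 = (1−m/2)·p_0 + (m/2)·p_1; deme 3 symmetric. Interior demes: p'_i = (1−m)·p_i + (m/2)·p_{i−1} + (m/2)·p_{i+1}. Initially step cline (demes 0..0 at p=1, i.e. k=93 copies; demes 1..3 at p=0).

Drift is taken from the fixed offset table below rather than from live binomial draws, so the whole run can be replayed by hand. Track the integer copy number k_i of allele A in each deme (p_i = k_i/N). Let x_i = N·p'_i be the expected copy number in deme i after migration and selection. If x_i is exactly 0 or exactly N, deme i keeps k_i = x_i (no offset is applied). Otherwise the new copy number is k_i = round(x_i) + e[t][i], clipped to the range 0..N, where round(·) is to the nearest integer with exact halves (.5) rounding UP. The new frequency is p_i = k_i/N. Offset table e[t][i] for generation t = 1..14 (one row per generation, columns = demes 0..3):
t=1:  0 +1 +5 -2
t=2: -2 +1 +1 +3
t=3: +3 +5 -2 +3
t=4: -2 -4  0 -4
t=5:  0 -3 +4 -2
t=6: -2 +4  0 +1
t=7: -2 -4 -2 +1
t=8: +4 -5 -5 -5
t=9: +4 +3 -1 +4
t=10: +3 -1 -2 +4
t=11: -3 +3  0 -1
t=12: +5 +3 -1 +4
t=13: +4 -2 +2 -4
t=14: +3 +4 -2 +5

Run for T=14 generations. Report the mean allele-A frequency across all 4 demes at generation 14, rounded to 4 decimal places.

0.3145

t=0: k=[93 0 0 0]
t=1: x=[92.0415 0.9362 0.0000 0.0000] k=[92 2 0 0]
t=2: x=[91.0425 2.8987 0.0209 0.0000] k=[89 4 1 0]
t=3: x=[88.0081 4.8506 1.0637 0.0108] k=[91 10 0 3]
t=4: x=[90.1058 10.7734 0.1356 3.1994] k=[88 7 0 0]
t=5: x=[87.0219 7.7875 0.0730 0.0000] k=[87 5 4 0]
t=6: x=[85.9850 5.8465 4.1343 0.0432] k=[84 10 4 1]
t=7: x=[82.9912 10.7433 4.1966 1.1114] k=[81 7 2 2]
t=8: x=[79.9214 7.7372 2.1367 2.1563] k=[84 3 0 0]
t=9: x=[82.9195 3.8043 0.0313 0.0000] k=[87 7 0 0]
t=10: x=[86.0055 7.7775 0.0730 0.0000] k=[89 7 0 0]
t=11: x=[88.0389 7.7976 0.0730 0.0000] k=[85 11 0 0]
t=12: x=[84.0158 11.6981 0.1148 0.0000] k=[89 15 0 0]
t=13: x=[88.1211 15.6768 0.1565 0.0000] k=[92 14 2 0]
t=14: x=[91.1660 14.7427 2.1888 0.0216] k=[93 19 0 5]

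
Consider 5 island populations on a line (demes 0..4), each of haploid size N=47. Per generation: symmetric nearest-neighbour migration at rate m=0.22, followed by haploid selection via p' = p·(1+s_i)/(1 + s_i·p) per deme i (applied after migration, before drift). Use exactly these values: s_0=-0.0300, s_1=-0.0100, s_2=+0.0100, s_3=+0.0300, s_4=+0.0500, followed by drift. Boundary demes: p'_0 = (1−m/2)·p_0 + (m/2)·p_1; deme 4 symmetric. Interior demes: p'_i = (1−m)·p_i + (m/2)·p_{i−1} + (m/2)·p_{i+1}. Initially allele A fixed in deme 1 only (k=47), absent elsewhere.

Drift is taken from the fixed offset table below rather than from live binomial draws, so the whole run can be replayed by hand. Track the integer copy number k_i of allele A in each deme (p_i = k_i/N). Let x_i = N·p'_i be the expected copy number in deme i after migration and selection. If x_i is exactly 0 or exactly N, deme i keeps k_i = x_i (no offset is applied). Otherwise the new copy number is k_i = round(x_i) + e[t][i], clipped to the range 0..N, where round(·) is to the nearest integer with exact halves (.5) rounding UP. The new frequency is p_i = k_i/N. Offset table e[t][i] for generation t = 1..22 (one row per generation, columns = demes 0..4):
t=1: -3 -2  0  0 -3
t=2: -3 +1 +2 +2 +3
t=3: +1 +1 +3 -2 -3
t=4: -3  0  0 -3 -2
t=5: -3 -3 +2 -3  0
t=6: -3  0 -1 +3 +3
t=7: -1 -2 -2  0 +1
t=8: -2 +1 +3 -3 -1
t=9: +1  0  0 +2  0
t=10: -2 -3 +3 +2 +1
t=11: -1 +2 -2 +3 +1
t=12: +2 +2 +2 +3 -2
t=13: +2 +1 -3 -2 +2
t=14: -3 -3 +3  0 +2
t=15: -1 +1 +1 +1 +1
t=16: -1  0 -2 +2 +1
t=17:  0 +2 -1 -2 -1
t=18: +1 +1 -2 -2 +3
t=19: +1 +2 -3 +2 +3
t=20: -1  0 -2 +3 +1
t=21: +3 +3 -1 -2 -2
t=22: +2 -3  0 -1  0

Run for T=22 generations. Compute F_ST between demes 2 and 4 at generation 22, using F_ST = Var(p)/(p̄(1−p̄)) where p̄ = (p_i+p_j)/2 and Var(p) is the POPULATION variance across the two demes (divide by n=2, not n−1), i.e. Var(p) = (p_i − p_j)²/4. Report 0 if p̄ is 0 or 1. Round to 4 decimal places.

t=0: k=[0 47 0 0 0]
t=1: x=[5.0315 36.5787 5.2160 0.0000 0.0000] k=[2 35 5 0 0]
t=2: x=[5.4808 27.9563 7.8146 0.5663 0.0000] k=[2 29 10 3 0]
t=3: x=[4.8362 23.8219 11.4057 3.5354 0.3464] k=[6 25 14 2 0]
t=4: x=[7.8880 21.5826 13.9876 3.1867 0.2309] k=[5 22 14 0 0]
t=5: x=[6.6933 19.1359 13.4353 1.5846 0.0000] k=[4 16 15 0 0]
t=6: x=[5.1780 14.4692 13.5558 1.6977 0.0000] k=[2 14 13 5 0]
t=7: x=[3.2272 12.4777 12.3202 5.4713 0.5772] k=[2 10 10 5 2]
t=8: x=[2.7987 9.0464 9.5253 5.3587 2.4405] k=[1 10 13 2 1]
t=9: x=[1.9328 9.2650 11.5464 3.1867 1.1641] k=[3 9 12 5 1]
t=10: x=[3.5585 8.5992 10.9835 5.4713 1.5097] k=[2 6 14 7 3]
t=11: x=[2.3705 6.3843 12.4408 7.5147 3.5988] k=[1 8 10 11 5]
t=12: x=[1.7188 7.3872 9.9679 10.4685 5.9074] k=[4 9 12 13 4]
t=13: x=[4.4264 8.7085 11.8681 12.1646 5.2118] k=[6 10 9 10 7]
t=14: x=[6.2726 9.3743 9.2940 9.7871 7.6369] k=[3 6 12 10 10]
t=15: x=[3.2370 6.2752 11.2047 10.4584 10.3895] k=[2 7 12 11 11]
t=16: x=[2.4775 6.9403 11.4258 11.3627 11.4164] k=[1 7 9 13 12]
t=17: x=[1.6119 6.5035 9.2940 12.7224 12.5538] k=[2 9 8 11 12]
t=18: x=[2.6917 8.0527 8.5091 11.0275 12.3286] k=[4 9 7 9 15]
t=19: x=[4.4264 8.1620 7.5025 9.6650 14.8308] k=[5 10 5 12 18]
t=20: x=[5.4026 8.8277 6.3746 12.1545 17.8772] k=[4 9 4 15 19]
t=21: x=[4.4264 7.8342 5.8105 14.5250 19.1107] k=[7 11 5 13 17]
t=22: x=[7.2512 9.8217 6.5962 12.8339 17.0870] k=[9 7 7 12 17]

0.0595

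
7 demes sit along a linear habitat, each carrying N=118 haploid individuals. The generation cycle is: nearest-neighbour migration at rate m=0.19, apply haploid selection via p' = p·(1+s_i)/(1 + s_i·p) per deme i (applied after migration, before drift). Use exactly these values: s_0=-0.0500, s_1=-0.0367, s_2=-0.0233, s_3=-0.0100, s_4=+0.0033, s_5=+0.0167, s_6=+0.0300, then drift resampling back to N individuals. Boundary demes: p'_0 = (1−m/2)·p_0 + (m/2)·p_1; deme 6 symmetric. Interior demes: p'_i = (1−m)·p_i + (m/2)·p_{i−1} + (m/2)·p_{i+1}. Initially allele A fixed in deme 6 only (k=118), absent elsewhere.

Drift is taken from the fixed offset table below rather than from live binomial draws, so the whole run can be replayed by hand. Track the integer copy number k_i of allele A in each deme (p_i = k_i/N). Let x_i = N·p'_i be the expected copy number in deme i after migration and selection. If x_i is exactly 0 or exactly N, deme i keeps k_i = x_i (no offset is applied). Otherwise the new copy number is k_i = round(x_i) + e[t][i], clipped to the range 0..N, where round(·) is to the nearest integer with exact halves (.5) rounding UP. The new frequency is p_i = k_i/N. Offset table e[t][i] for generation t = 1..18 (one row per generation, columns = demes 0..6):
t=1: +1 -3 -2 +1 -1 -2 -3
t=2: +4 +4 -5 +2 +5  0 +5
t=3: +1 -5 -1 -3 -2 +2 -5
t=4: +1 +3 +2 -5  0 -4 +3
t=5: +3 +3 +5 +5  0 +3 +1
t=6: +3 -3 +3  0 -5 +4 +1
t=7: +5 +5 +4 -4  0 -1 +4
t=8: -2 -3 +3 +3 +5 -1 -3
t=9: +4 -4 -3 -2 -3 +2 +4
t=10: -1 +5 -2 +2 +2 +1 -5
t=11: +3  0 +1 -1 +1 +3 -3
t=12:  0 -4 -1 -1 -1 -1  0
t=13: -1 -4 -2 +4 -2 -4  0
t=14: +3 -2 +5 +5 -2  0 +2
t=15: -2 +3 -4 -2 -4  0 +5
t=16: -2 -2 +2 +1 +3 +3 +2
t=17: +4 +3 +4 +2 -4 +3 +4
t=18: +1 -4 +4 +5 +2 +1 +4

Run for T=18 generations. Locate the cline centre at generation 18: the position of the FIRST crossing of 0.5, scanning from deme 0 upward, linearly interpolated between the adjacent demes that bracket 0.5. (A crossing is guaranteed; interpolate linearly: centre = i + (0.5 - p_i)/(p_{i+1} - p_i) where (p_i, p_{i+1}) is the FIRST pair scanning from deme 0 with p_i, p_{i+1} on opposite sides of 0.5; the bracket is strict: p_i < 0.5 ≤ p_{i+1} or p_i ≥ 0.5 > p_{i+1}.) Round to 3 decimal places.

t=0: k=[0 0 0 0 0 0 118]
t=1: x=[0.0000 0.0000 0.0000 0.0000 0.0000 11.3792 107.0863] k=[0 0 0 0 0 9 104]
t=2: x=[0.0000 0.0000 0.0000 0.0000 0.8578 17.4144 95.5179] k=[0 0 0 0 6 17 101]
t=3: x=[0.0000 0.0000 0.0000 0.5643 6.4952 24.2526 93.5971] k=[0 0 0 0 4 26 89]
t=4: x=[0.0000 0.0000 0.0000 0.3762 5.7279 30.2662 83.7381] k=[0 0 0 0 6 26 87]
t=5: x=[0.0000 0.0000 0.0000 0.5643 7.3527 30.2662 81.9493] k=[0 0 0 6 7 33 83]
t=6: x=[0.0000 0.0000 0.5568 5.4723 9.4035 35.6910 79.0254] k=[0 0 4 5 4 40 80]
t=7: x=[0.0000 0.3661 3.6311 4.7638 7.5382 40.8211 76.9944] k=[0 5 8 1 8 40 81]
t=8: x=[0.4513 4.6404 6.8953 2.3072 10.4062 41.2985 77.8913] k=[0 2 10 5 15 40 75]
t=9: x=[0.1805 2.4777 8.5756 6.3642 16.4716 41.3940 72.5040] k=[4 0 6 4 13 43 77]
t=10: x=[3.4443 0.9154 5.1232 4.9967 15.0382 43.8353 74.5843] k=[2 6 3 7 17 45 70]
t=11: x=[2.2633 5.1477 3.5822 7.4991 18.7619 45.1759 68.4764] k=[5 5 5 6 20 48 65]
t=12: x=[4.7601 4.8240 4.9813 7.1670 21.3876 47.4240 64.2512] k=[5 1 4 6 20 46 64]
t=13: x=[4.3976 1.6047 3.8170 7.0729 21.1972 45.7029 63.1585] k=[3 0 2 11 19 42 63]
t=14: x=[2.5822 0.4576 2.6043 10.8059 20.4807 42.2582 61.8755] k=[6 0 8 16 18 42 64]
t=15: x=[5.1704 1.2817 7.8260 15.2957 20.1450 42.2582 62.7792] k=[3 4 4 13 16 42 68]
t=16: x=[2.9441 3.7663 4.7464 12.3187 18.2357 42.4491 66.3898] k=[1 2 7 13 21 45 68]
t=17: x=[1.0407 2.2944 6.9394 13.0727 22.5801 45.3666 66.6738] k=[5 5 11 15 19 48 71]
t=18: x=[4.7601 5.3749 10.5807 14.8689 21.4327 47.9005 69.6607] k=[6 1 15 20 23 49 74]

5.400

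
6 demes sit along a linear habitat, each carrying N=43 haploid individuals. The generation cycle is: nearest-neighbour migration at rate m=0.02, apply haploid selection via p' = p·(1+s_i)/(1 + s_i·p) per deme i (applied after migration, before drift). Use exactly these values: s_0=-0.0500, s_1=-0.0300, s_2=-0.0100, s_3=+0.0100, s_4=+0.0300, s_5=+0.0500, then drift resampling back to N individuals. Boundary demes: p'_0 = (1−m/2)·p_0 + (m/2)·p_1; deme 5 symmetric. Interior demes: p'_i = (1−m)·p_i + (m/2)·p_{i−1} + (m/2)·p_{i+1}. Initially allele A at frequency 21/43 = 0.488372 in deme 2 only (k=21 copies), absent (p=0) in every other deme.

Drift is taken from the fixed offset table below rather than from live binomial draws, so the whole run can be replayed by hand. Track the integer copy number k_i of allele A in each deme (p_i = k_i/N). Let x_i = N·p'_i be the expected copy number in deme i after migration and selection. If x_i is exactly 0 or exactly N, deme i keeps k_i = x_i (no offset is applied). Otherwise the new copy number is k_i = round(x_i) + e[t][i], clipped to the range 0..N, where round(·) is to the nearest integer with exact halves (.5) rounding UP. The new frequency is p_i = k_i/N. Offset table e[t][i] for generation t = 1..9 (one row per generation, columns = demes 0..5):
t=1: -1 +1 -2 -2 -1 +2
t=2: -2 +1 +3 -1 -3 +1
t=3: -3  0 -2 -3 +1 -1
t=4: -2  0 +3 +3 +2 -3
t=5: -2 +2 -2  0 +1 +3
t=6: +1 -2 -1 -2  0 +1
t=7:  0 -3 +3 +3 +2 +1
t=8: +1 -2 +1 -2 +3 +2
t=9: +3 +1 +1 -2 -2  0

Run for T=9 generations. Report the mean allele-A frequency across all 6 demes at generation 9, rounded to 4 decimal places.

0.1395

t=0: k=[0 0 21 0 0 0]
t=1: x=[0.0000 0.2037 20.4722 0.2121 0.0000 0.0000] k=[0 1 18 0 0 0]
t=2: x=[0.0095 1.1261 17.5455 0.1818 0.0000 0.0000] k=[0 2 21 0 0 0]
t=3: x=[0.0190 2.1081 20.4922 0.2121 0.0000 0.0000] k=[0 2 18 0 0 0]
t=4: x=[0.0190 2.0789 17.5555 0.1818 0.0000 0.0000] k=[0 2 21 3 0 0]
t=5: x=[0.0190 2.1081 20.5222 3.1792 0.0309 0.0000] k=[0 4 19 3 1 0]
t=6: x=[0.0380 3.9982 18.5839 3.1691 1.0396 0.0105] k=[1 2 18 1 1 1]
t=7: x=[0.9606 2.0886 17.5655 1.1814 1.0293 1.0488] k=[1 0 21 4 3 2]
t=8: x=[0.9416 0.2134 20.5122 4.1975 3.0835 2.1056] k=[2 0 22 2 6 4]
t=9: x=[1.8853 0.2328 21.4720 2.2612 6.0929 4.2014] k=[5 1 22 0 4 4]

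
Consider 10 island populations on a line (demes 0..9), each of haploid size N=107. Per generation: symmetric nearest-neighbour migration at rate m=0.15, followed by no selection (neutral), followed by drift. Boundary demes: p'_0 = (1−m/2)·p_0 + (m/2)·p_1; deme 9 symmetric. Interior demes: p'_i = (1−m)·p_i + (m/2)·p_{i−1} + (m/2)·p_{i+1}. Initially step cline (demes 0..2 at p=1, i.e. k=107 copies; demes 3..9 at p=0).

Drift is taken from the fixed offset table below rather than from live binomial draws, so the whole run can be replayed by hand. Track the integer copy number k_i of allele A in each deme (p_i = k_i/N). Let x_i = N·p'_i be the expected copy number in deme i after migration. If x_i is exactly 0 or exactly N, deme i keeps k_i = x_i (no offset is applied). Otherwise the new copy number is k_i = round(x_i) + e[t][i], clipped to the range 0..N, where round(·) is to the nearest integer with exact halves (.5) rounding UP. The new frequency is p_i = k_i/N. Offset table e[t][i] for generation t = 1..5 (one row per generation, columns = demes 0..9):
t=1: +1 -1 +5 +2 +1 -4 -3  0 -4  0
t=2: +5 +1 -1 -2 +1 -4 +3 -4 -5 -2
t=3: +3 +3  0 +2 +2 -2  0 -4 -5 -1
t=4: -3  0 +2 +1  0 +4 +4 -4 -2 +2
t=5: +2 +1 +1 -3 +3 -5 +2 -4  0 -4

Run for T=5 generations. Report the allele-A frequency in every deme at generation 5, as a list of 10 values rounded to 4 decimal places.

t=0: k=[107 107 107 0 0 0 0 0 0 0]
t=1: x=[107.0000 107.0000 98.9750 8.0250 0.0000 0.0000 0.0000 0.0000 0.0000 0.0000] k=[107 107 104 10 0 0 0 0 0 0]
t=2: x=[107.0000 106.7750 97.1750 16.3000 0.7500 0.0000 0.0000 0.0000 0.0000 0.0000] k=[107 107 96 14 2 0 0 0 0 0]
t=3: x=[107.0000 106.1750 90.6750 19.2500 2.7500 0.1500 0.0000 0.0000 0.0000 0.0000] k=[107 107 91 21 5 0 0 0 0 0]
t=4: x=[107.0000 105.8000 86.9500 25.0500 5.8250 0.3750 0.0000 0.0000 0.0000 0.0000] k=[107 106 89 26 6 4 0 0 0 0]
t=5: x=[106.9250 104.8000 85.5500 29.2250 7.3500 3.8500 0.3000 0.0000 0.0000 0.0000] k=[107 106 87 26 10 0 2 0 0 0]

[1.0000, 0.9907, 0.8131, 0.2430, 0.0935, 0.0000, 0.0187, 0.0000, 0.0000, 0.0000]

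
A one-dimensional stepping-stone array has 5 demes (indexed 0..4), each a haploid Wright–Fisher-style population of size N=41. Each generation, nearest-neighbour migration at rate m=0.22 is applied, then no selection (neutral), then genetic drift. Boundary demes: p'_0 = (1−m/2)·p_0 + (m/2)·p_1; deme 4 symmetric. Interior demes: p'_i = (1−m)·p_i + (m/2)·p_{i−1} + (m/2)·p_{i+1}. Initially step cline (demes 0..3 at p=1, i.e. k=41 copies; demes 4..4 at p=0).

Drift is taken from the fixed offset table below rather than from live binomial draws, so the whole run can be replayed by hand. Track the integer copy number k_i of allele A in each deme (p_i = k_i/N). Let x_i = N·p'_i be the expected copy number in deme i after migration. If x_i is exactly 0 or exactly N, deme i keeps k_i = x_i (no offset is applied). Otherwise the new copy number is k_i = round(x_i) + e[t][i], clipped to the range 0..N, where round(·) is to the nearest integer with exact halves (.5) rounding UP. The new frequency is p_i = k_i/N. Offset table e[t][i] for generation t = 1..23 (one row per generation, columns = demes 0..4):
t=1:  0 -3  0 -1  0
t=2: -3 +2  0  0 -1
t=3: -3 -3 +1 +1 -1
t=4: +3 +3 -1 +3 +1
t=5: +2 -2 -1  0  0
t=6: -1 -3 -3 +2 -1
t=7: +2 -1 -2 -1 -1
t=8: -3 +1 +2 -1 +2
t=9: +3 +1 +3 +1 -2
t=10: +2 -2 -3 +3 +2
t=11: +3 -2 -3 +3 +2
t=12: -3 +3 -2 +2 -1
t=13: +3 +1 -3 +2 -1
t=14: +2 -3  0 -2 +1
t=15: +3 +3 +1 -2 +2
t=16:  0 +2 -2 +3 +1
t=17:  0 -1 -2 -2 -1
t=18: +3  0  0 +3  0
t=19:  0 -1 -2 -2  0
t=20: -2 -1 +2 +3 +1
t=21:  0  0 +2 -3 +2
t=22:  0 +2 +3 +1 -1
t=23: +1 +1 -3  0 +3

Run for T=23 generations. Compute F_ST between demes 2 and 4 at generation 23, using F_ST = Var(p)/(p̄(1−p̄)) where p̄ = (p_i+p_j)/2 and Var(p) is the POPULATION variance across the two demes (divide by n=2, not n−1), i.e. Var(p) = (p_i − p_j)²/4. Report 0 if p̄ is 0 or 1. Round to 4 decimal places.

t=0: k=[41 41 41 41 0]
t=1: x=[41.0000 41.0000 41.0000 36.4900 4.5100] k=[41 41 41 35 5]
t=2: x=[41.0000 41.0000 40.3400 32.3600 8.3000] k=[41 41 40 32 7]
t=3: x=[41.0000 40.8900 39.2300 30.1300 9.7500] k=[41 38 40 31 9]
t=4: x=[40.6700 38.5500 38.7900 29.5700 11.4200] k=[41 41 38 33 12]
t=5: x=[41.0000 40.6700 37.7800 31.2400 14.3100] k=[41 39 37 31 14]
t=6: x=[40.7800 39.0000 36.5600 29.7900 15.8700] k=[40 36 34 32 15]
t=7: x=[39.5600 36.2200 34.0000 30.3500 16.8700] k=[41 35 32 29 16]
t=8: x=[40.3400 35.3300 32.0000 27.9000 17.4300] k=[37 36 34 27 19]
t=9: x=[36.8900 35.8900 33.4500 26.8900 19.8800] k=[40 37 36 28 18]
t=10: x=[39.6700 37.2200 35.2300 27.7800 19.1000] k=[41 35 32 31 21]
t=11: x=[40.3400 35.3300 32.2200 30.0100 22.1000] k=[41 33 29 33 24]
t=12: x=[40.1200 33.4400 29.8800 31.5700 24.9900] k=[37 36 28 34 24]
t=13: x=[36.8900 35.2300 29.5400 32.2400 25.1000] k=[40 36 27 34 24]
t=14: x=[39.5600 35.4500 28.7600 32.1300 25.1000] k=[41 32 29 30 26]
t=15: x=[40.0100 32.6600 29.4400 29.4500 26.4400] k=[41 36 30 27 28]
t=16: x=[40.4500 35.8900 30.3300 27.4400 27.8900] k=[40 38 28 30 29]
t=17: x=[39.7800 37.1200 29.3200 29.6700 29.1100] k=[40 36 27 28 28]
t=18: x=[39.5600 35.4500 28.1000 27.8900 28.0000] k=[41 35 28 31 28]
t=19: x=[40.3400 34.8900 29.1000 30.3400 28.3300] k=[40 34 27 28 28]
t=20: x=[39.3400 33.8900 27.8800 27.8900 28.0000] k=[37 33 30 31 29]
t=21: x=[36.5600 33.1100 30.4400 30.6700 29.2200] k=[37 33 32 28 31]
t=22: x=[36.5600 33.3300 31.6700 28.7700 30.6700] k=[37 35 35 30 30]
t=23: x=[36.7800 35.2200 34.4500 30.5500 30.0000] k=[38 36 31 31 33]

0.0035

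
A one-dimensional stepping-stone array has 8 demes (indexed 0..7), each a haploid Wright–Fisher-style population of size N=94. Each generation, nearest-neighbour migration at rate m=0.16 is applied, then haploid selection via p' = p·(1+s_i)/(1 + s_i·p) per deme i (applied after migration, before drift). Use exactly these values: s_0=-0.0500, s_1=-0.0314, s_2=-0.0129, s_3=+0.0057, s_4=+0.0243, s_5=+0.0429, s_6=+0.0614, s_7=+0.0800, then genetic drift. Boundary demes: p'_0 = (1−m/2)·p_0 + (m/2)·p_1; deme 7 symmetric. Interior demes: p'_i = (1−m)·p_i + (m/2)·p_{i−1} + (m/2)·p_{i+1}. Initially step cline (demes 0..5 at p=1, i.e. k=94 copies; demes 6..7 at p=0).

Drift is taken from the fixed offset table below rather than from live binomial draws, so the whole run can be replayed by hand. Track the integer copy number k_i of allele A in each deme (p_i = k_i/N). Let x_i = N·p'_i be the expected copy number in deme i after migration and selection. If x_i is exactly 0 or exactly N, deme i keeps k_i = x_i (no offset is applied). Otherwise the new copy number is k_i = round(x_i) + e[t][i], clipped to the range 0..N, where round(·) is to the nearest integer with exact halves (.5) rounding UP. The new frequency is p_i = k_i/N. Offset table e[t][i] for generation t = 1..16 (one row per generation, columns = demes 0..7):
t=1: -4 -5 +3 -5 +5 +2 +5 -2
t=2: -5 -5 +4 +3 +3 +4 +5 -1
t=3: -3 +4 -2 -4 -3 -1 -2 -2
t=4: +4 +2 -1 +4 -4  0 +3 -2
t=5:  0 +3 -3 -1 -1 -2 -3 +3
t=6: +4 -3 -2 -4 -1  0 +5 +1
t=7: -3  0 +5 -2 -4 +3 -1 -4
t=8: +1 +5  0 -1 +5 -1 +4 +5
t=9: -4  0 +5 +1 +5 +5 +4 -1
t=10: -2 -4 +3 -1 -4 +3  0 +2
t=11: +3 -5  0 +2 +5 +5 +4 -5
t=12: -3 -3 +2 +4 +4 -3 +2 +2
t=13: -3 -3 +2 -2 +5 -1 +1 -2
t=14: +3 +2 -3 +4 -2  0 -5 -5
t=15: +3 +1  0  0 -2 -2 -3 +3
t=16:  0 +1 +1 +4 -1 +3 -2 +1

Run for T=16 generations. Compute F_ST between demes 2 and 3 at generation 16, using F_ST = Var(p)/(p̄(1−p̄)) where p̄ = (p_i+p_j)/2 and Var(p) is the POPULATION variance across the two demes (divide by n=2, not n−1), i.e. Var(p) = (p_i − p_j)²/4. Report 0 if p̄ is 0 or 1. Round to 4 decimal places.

t=0: k=[94 94 94 94 94 94 0 0]
t=1: x=[94.0000 94.0000 94.0000 94.0000 94.0000 86.7655 7.9427 0.0000] k=[94 94 94 94 94 89 13 0]
t=2: x=[94.0000 94.0000 94.0000 94.0000 93.6094 83.7112 18.9247 1.1222] k=[94 94 94 94 94 88 24 0]
t=3: x=[94.0000 94.0000 94.0000 94.0000 93.5313 83.7500 28.3661 2.0702] k=[94 94 94 94 91 83 26 0]
t=4: x=[94.0000 94.0000 94.0000 93.7614 90.6778 79.5997 29.6766 2.2424] k=[94 94 94 94 87 80 33 0]
t=5: x=[94.0000 94.0000 94.0000 93.4432 87.1540 77.3824 35.4254 2.8448] k=[94 94 94 92 86 75 32 6]
t=6: x=[94.0000 94.0000 93.8379 91.6928 85.7819 73.1300 34.6532 8.6668] k=[94 94 92 88 85 73 40 10]
t=7: x=[94.0000 93.8348 91.8124 88.1115 84.4873 72.0349 41.6169 13.2521] k=[94 94 94 86 80 75 41 9]
t=8: x=[94.0000 94.0000 93.3517 86.2007 80.3623 73.3645 42.5434 12.3632] k=[94 94 93 85 85 72 47 17]
t=9: x=[94.0000 93.9174 92.4200 85.6832 84.1733 71.7610 48.0002 20.6117] k=[94 94 94 87 89 77 52 20]
t=10: x=[94.0000 94.0000 93.4327 87.7532 88.0159 76.5644 52.8235 23.9058] k=[94 94 94 87 84 80 53 26]
t=11: x=[94.0000 94.0000 93.4327 87.3552 84.1340 78.7056 54.3719 29.7010] k=[94 94 93 89 89 84 58 25]
t=12: x=[94.0000 93.9174 92.7440 89.3452 88.7209 82.7429 58.7621 29.1651] k=[94 91 94 93 93 80 61 31]
t=13: x=[93.7474 91.4006 93.6758 93.0852 92.0074 80.0271 61.4002 35.0750] k=[91 88 94 91 94 79 62 33]
t=14: x=[90.5956 88.5587 93.2707 91.4939 92.5937 79.3665 62.3038 37.0324] k=[94 91 90 94 91 79 57 32]
t=15: x=[93.7474 91.0708 90.3548 93.4432 90.3648 78.7445 58.0913 35.6873] k=[94 92 90 93 88 77 55 39]
t=16: x=[93.8316 91.9366 90.3548 92.3691 87.6634 76.7203 56.8271 42.0605] k=[94 93 91 94 87 80 55 43]

0.0162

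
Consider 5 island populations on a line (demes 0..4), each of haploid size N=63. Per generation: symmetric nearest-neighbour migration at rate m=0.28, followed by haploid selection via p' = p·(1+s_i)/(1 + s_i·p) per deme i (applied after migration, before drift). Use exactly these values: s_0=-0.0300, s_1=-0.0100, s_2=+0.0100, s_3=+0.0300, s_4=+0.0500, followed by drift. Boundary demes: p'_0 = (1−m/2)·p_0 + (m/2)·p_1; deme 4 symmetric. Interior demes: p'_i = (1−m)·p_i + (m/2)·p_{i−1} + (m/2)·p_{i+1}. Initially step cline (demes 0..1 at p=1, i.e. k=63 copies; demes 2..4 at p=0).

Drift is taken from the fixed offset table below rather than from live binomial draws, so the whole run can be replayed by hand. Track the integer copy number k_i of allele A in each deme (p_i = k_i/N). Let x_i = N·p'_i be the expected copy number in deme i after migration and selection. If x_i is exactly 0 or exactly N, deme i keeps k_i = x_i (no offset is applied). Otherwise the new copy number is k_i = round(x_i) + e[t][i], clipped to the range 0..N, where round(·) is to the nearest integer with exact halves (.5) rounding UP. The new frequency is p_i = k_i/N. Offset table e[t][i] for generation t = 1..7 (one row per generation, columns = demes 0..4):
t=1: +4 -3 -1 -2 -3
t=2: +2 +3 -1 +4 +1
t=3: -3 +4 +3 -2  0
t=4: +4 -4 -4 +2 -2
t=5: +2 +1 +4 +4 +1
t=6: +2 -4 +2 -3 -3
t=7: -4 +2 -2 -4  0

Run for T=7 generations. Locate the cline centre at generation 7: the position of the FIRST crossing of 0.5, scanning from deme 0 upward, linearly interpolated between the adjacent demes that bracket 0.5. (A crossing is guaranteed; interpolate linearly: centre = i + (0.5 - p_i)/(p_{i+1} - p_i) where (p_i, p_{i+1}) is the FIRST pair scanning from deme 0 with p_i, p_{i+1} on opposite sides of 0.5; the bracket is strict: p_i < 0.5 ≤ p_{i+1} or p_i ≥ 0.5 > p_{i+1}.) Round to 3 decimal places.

1.528

t=0: k=[63 63 0 0 0]
t=1: x=[63.0000 54.1035 8.8957 0.0000 0.0000] k=[63 51 8 0 0]
t=2: x=[61.2695 46.5381 13.0024 1.1530 0.0000] k=[63 50 12 5 0]
t=3: x=[61.1254 46.3773 16.4607 5.4248 0.7346] k=[58 50 19 3 1]
t=4: x=[56.7096 46.6587 21.2399 5.0968 1.3426] k=[61 43 17 7 0]
t=5: x=[58.3505 41.7387 19.3732 7.6157 1.0282] k=[60 43 23 12 2]
t=6: x=[57.4682 42.4410 24.4086 12.4323 3.5604] k=[59 38 26 9 1]
t=7: x=[55.8697 39.1111 25.4508 10.5164 2.2223] k=[52 41 23 7 2]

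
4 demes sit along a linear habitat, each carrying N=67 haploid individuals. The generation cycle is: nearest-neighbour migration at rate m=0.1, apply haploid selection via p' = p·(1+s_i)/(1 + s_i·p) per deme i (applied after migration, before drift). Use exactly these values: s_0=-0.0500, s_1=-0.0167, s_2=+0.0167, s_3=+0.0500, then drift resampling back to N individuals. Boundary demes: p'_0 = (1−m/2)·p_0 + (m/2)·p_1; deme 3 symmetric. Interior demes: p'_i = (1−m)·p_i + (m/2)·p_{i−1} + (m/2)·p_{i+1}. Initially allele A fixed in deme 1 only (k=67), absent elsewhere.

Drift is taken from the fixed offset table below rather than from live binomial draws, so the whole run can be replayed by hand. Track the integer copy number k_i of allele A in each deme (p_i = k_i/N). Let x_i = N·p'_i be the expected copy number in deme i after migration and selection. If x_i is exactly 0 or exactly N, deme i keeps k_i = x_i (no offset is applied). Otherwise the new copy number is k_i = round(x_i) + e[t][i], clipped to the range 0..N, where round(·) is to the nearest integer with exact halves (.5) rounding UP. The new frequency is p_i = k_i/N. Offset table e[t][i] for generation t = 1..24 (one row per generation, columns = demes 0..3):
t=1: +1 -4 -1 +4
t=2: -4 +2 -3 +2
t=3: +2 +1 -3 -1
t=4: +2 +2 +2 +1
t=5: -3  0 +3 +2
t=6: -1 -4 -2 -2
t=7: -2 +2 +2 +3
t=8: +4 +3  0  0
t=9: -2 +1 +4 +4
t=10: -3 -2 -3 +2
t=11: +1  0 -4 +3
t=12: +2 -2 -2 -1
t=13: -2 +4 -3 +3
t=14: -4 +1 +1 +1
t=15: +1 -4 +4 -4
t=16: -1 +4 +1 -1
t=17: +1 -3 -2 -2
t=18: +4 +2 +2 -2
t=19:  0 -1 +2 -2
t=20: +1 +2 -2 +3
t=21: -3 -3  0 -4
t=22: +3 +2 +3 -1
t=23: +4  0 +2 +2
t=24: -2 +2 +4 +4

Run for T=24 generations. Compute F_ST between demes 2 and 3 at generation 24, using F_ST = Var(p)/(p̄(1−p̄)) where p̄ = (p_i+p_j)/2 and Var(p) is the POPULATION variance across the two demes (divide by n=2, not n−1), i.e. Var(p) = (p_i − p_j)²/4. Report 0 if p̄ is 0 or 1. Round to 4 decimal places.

t=0: k=[0 67 0 0]
t=1: x=[3.1905 60.1978 3.4031 0.0000] k=[4 56 2 0]
t=2: x=[6.3010 50.4914 4.6715 0.1050] k=[2 52 2 2]
t=3: x=[4.2894 46.7629 4.5700 2.0969] k=[6 48 2 1]
t=4: x=[7.7418 43.3429 4.3164 1.1016] k=[10 45 6 2]
t=5: x=[11.2612 41.0327 7.8642 2.3062] k=[8 41 11 4]
t=6: x=[9.2340 37.5724 12.3156 4.5527] k=[8 34 10 3]
t=7: x=[8.8967 31.2191 11.0014 3.5087] k=[7 33 13 7]
t=8: x=[7.9341 30.4201 13.8814 7.6235] k=[12 33 14 8]
t=9: x=[12.5194 30.7197 14.8405 8.6614] k=[11 32 19 13]
t=10: x=[11.5514 30.0207 19.5787 13.8278] k=[9 28 17 16]
t=11: x=[9.5232 26.2307 17.7150 16.6530] k=[11 26 14 20]
t=12: x=[11.2612 24.3882 15.0928 20.3853] k=[13 22 13 19]
t=13: x=[12.9071 20.8573 13.9319 19.3648] k=[11 25 11 22]
t=14: x=[11.2129 23.3432 12.4167 22.1677] k=[7 24 13 23]
t=15: x=[7.5014 22.3485 14.2348 23.2349] k=[9 18 18 19]
t=16: x=[9.0413 17.3327 18.2692 19.6200] k=[8 21 19 19]
t=17: x=[8.2709 20.0128 19.3270 19.6711] k=[9 17 17 18]
t=18: x=[8.9931 16.3906 17.2614 18.5984] k=[13 18 19 17]
t=19: x=[12.7132 17.5807 19.0752 17.7288] k=[13 17 21 16]
t=20: x=[12.6648 16.7872 20.7867 16.8581] k=[14 19 19 20]
t=21: x=[13.6830 18.5234 19.2766 20.6402] k=[11 16 19 17]
t=22: x=[10.7780 15.6967 18.9744 17.7288] k=[14 18 22 17]
t=23: x=[13.6345 17.7792 21.7928 17.8823] k=[18 18 24 20]
t=24: x=[17.3328 18.0768 23.7533 20.8950] k=[15 20 28 25]

0.0021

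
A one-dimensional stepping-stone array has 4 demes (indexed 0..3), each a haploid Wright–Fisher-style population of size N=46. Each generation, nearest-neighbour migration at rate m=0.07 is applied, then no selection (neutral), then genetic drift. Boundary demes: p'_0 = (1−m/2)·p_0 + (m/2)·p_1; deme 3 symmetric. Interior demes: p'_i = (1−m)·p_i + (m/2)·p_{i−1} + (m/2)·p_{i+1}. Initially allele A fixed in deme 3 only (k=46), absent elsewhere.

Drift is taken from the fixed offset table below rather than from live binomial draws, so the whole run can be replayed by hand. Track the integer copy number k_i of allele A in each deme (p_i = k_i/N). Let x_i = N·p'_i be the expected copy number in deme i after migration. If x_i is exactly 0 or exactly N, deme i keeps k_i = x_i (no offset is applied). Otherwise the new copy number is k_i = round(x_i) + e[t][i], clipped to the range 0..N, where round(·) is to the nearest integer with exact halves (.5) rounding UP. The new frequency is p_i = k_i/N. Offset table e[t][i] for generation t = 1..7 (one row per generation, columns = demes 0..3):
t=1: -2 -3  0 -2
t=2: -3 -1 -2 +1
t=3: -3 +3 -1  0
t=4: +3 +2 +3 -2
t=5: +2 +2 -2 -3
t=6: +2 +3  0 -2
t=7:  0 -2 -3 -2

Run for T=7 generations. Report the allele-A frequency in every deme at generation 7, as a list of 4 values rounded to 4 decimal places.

[0.1522, 0.1739, 0.0652, 0.6087]

t=0: k=[0 0 0 46]
t=1: x=[0.0000 0.0000 1.6100 44.3900] k=[0 0 2 42]
t=2: x=[0.0000 0.0700 3.3300 40.6000] k=[0 0 1 42]
t=3: x=[0.0000 0.0350 2.4000 40.5650] k=[0 3 1 41]
t=4: x=[0.1050 2.8250 2.4700 39.6000] k=[3 5 5 38]
t=5: x=[3.0700 4.9300 6.1550 36.8450] k=[5 7 4 34]
t=6: x=[5.0700 6.8250 5.1550 32.9500] k=[7 10 5 31]
t=7: x=[7.1050 9.7200 6.0850 30.0900] k=[7 8 3 28]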